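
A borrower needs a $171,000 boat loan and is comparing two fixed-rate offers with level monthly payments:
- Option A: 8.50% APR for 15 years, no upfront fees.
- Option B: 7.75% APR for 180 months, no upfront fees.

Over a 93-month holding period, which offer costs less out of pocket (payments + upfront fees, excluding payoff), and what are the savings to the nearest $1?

Option B by $6,912

Option A: monthly rate = 8.5%/12 = 0.0070833; payment = 171,000 × 0.0070833 / (1 − (1+0.0070833)^−180) = $1,683.90.
Option B: monthly rate = 7.75%/12 = 0.0064583; payment = 171,000 × 0.0064583 / (1 − (1+0.0064583)^−180) = $1,609.58.
Over 93 months: Option A costs 93 × $1,683.90 = $156,602.70; Option B costs 93 × $1,609.58 = $149,690.94.
Option B is cheaper by $156,602.70 − $149,690.94 = $6,911.76.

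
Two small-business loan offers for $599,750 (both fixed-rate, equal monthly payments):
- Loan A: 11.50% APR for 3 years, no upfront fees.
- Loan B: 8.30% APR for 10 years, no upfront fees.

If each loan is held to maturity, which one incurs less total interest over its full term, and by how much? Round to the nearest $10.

Loan A by $172,660

Loan A: at 11.50% the monthly rate is 0.0095833, so the payment is 599,750 × 0.0095833 / (1 − 1.0095833^−36) = $19,777.36.
Total interest on Loan A = 36 × $19,777.36 − $599,750 = $112,234.96.
Loan B: at 8.30% the monthly rate is 0.0069167, so the payment is 599,750 × 0.0069167 / (1 − 1.0069167^−120) = $7,372.04.
Total interest on Loan B = 120 × $7,372.04 − $599,750 = $284,894.80.
Loan A is lower by $172,659.84.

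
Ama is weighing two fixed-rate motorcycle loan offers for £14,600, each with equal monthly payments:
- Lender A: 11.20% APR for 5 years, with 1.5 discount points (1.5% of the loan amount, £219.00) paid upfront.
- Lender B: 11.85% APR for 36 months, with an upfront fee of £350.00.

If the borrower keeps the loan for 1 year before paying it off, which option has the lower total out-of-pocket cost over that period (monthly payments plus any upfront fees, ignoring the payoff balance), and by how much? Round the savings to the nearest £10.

Lender A: at 11.20% the monthly rate is 0.0093333, so the payment is 14,600 × 0.0093333 / (1 − 1.0093333^−60) = £318.90.
Lender B: monthly rate = 11.85%/12 = 0.0098750; payment = 14,600 × 0.0098750 / (1 − (1+0.0098750)^−36) = £483.88.
Over 12 months: Lender A costs 12 × £318.90 + £219.00 = £4,045.80; Lender B costs 12 × £483.88 + £350.00 = £6,156.56.
Lender A is cheaper by £6,156.56 − £4,045.80 = £2,110.76.

Lender A by £2,110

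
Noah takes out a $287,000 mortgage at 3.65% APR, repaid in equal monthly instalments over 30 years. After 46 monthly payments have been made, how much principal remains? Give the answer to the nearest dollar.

With monthly rate i = 3.65%/12 = 0.0030417, the balance after k of n payments is P · [(1+i)^n − (1+i)^k] / [(1+i)^n − 1].
(1+0.0030417)^360 = 2.98421896 and (1+0.0030417)^46 = 1.14993372, so the balance is 287,000 × (2.98421896 − 1.14993372) / (2.98421896 − 1) = $265,313.39.

$265,313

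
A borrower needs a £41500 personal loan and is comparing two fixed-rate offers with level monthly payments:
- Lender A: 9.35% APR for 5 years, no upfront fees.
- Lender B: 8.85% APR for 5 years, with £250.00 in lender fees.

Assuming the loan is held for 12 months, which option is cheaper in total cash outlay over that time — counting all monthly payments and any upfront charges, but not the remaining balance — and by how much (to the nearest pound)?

Lender A by £129

Lender A: at 9.35% the monthly rate is 0.0077917, so the payment is 41,500 × 0.0077917 / (1 − 1.0077917^−60) = £868.54.
Lender B: at 8.85% the monthly rate is 0.0073750, so the payment is 41,500 × 0.0073750 / (1 − 1.0073750^−60) = £858.45.
Over 12 months: Lender A costs 12 × £868.54 = £10,422.48; Lender B costs 12 × £858.45 + £250.00 = £10,551.40.
Lender A is cheaper by £10,551.40 − £10,422.48 = £128.92.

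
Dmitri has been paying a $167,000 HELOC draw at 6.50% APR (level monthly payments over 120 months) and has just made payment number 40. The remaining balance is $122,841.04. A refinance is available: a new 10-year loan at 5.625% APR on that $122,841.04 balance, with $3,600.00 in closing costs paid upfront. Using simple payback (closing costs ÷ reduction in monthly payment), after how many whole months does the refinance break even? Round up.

7 months

Current payment = 167,000 × 6.5%/12 / (1 − (1+0.0054167)^−120) = $1,896.25.
Refinanced payment = 122,841.04 × 0.0046875 / (1 − (1+0.0046875)^−120) = $1,340.77.
Monthly savings = $1,896.25 − $1,340.77 = $555.48.
Break-even = $3,600.00 / $555.48 = 6.48 → 7 months.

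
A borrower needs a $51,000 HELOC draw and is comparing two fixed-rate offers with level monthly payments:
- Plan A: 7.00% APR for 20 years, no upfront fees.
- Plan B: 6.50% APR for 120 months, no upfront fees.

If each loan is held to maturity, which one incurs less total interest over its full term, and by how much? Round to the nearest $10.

Plan A: monthly rate = 7%/12 = 0.0058333; payment = 51,000 × 0.0058333 / (1 − (1+0.0058333)^−240) = $395.40.
Total interest on Plan A = 240 × $395.40 − $51,000 = $43,896.00.
Plan B: at 6.50% the monthly rate is 0.0054167, so the payment is 51,000 × 0.0054167 / (1 − 1.0054167^−120) = $579.09.
Total interest on Plan B = 120 × $579.09 − $51,000 = $18,490.80.
Plan B is lower by $25,405.20.

Plan B by $25,410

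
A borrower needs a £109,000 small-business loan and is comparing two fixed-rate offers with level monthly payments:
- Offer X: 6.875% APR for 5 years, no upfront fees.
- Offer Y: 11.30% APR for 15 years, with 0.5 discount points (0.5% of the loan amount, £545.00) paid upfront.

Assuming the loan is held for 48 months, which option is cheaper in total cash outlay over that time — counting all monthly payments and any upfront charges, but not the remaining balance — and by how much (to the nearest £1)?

Offer Y by £42,291

Offer X: monthly rate = 6.875%/12 = 0.0057292; payment = 109,000 × 0.0057292 / (1 − (1+0.0057292)^−60) = £2,151.91.
Offer Y: at 11.30% the monthly rate is 0.0094167, so the payment is 109,000 × 0.0094167 / (1 − 1.0094167^−180) = £1,259.50.
Over 48 months: Offer X costs 48 × £2,151.91 = £103,291.68; Offer Y costs 48 × £1,259.50 + £545.00 = £61,001.00.
Offer Y is cheaper by £103,291.68 − £61,001.00 = £42,290.68.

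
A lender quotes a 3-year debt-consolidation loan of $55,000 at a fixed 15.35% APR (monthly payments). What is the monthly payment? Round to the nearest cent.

Monthly rate = 15.35%/12 = 0.0127917; payment = 55,000 × 0.0127917 / (1 − (1+0.0127917)^−36) = $1,916.03.

$1,916.03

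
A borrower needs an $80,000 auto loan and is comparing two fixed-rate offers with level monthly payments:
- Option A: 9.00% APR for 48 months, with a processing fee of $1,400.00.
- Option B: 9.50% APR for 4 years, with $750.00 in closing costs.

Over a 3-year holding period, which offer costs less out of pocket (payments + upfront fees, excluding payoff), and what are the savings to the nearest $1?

Option A: monthly rate = 9%/12 = 0.0075000; payment = 80,000 × 0.0075000 / (1 − (1+0.0075000)^−48) = $1,990.80.
Option B: monthly rate = 9.5%/12 = 0.0079167; payment = 80,000 × 0.0079167 / (1 − (1+0.0079167)^−48) = $2,009.85.
Over 36 months: Option A costs 36 × $1,990.80 + $1,400.00 = $73,068.80; Option B costs 36 × $2,009.85 + $750.00 = $73,104.60.
Option A is cheaper by $73,104.60 − $73,068.80 = $35.80.

Option A by $36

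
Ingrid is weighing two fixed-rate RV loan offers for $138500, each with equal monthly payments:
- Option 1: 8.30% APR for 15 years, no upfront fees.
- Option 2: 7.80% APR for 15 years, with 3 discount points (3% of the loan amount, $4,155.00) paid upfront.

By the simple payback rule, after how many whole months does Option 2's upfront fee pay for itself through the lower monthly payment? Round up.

104 months

Option 1: monthly rate = 8.3%/12 = 0.0069167; payment = 138,500 × 0.0069167 / (1 − (1+0.0069167)^−180) = $1,347.68.
Option 2: monthly rate = 7.8%/12 = 0.0065000; payment = 138,500 × 0.0065000 / (1 − (1+0.0065000)^−180) = $1,307.64.
Monthly savings = $1,347.68 − $1,307.64 = $40.04.
Break-even = $4,155.00 / $40.04 = 103.77 → 104 months.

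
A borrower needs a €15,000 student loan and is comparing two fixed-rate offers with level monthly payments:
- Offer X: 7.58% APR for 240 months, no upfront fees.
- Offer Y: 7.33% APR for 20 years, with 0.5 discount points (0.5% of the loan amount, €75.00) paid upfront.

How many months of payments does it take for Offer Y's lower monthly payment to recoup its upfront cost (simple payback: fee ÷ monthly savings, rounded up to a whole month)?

Offer X: monthly rate = 7.58%/12 = 0.0063167; payment = 15,000 × 0.0063167 / (1 − (1+0.0063167)^−240) = €121.57.
Offer Y: monthly rate = 7.33%/12 = 0.0061083; payment = 15,000 × 0.0061083 / (1 − (1+0.0061083)^−240) = €119.28.
Monthly savings = €121.57 − €119.28 = €2.29.
Break-even = €75.00 / €2.29 = 32.75 → 33 months.

33 months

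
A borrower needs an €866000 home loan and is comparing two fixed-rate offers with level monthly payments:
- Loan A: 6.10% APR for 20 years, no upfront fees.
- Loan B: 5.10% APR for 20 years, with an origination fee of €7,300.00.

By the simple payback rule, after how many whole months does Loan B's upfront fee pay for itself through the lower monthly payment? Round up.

15 months

Loan A: at 6.10% the monthly rate is 0.0050833, so the payment is 866,000 × 0.0050833 / (1 − 1.0050833^−240) = €6,254.36.
Loan B: monthly rate = 5.1%/12 = 0.0042500; payment = 866,000 × 0.0042500 / (1 − (1+0.0042500)^−240) = €5,763.16.
Monthly savings = €6,254.36 − €5,763.16 = €491.20.
Break-even = €7,300.00 / €491.20 = 14.86 → 15 months.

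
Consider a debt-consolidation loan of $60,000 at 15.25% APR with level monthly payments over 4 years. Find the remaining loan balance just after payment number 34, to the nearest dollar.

$21,390

With monthly rate i = 15.25%/12 = 0.0127083, the balance after k of n payments is P · [(1+i)^n − (1+i)^k] / [(1+i)^n − 1].
(1+0.0127083)^48 = 1.83337125 and (1+0.0127083)^34 = 1.53627529, so the balance is 60,000 × (1.83337125 − 1.53627529) / (1.83337125 − 1) = $21,389.94.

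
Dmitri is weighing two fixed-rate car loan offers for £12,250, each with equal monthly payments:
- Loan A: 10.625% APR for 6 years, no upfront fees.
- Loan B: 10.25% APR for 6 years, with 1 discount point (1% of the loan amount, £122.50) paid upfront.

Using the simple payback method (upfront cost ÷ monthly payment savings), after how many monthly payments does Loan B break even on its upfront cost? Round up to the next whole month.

53 months

Loan A: monthly rate = 10.625%/12 = 0.0088542; payment = 12,250 × 0.0088542 / (1 − (1+0.0088542)^−72) = £230.82.
Loan B: monthly rate = 10.25%/12 = 0.0085417; payment = 12,250 × 0.0085417 / (1 − (1+0.0085417)^−72) = £228.49.
Monthly savings = £230.82 − £228.49 = £2.33.
Break-even = £122.50 / £2.33 = 52.58 → 53 months.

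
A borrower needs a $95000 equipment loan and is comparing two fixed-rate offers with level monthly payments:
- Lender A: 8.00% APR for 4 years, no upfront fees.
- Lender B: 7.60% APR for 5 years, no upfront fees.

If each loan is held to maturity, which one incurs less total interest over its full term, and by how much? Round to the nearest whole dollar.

Lender A by $3,164

Lender A: monthly rate = 8%/12 = 0.0066667; payment = 95,000 × 0.0066667 / (1 − (1+0.0066667)^−48) = $2,319.23.
Total interest on Lender A = 48 × $2,319.23 − $95,000 = $16,323.04.
Lender B: monthly rate = 7.6%/12 = 0.0063333; payment = 95,000 × 0.0063333 / (1 − (1+0.0063333)^−60) = $1,908.12.
Total interest on Lender B = 60 × $1,908.12 − $95,000 = $19,487.20.
Lender A is lower by $3,164.16.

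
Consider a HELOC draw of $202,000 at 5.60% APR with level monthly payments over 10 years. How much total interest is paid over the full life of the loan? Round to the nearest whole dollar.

$62,270

Monthly rate = 5.6%/12 = 0.0046667; payment = 202,000 × 0.0046667 / (1 − (1+0.0046667)^−120) = $2,202.25.
Total paid = 120 × $2,202.25 = $264,270.00; interest = $264,270.00 − $202,000 = $62,270.00.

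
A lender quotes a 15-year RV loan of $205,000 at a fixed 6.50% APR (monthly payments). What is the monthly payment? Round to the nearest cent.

Monthly rate = 6.5%/12 = 0.0054167; payment = 205,000 × 0.0054167 / (1 − (1+0.0054167)^−180) = $1,785.77.

$1,785.77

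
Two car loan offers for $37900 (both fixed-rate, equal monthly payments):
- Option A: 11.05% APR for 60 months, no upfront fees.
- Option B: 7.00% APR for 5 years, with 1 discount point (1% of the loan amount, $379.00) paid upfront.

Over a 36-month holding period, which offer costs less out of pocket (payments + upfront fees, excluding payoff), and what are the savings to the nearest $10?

Option A: at 11.05% the monthly rate is 0.0092083, so the payment is 37,900 × 0.0092083 / (1 − 1.0092083^−60) = $824.98.
Option B: at 7.00% the monthly rate is 0.0058333, so the payment is 37,900 × 0.0058333 / (1 − 1.0058333^−60) = $750.47.
Over 36 months: Option A costs 36 × $824.98 = $29,699.28; Option B costs 36 × $750.47 + $379.00 = $27,395.92.
Option B is cheaper by $29,699.28 − $27,395.92 = $2,303.36.

Option B by $2,300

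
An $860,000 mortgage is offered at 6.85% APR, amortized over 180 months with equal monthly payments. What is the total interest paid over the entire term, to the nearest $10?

Monthly rate = 6.85%/12 = 0.0057083; payment = 860,000 × 0.0057083 / (1 − (1+0.0057083)^−180) = $7,657.98.
Total paid = 180 × $7,657.98 = $1,378,436.40; interest = $1,378,436.40 − $860,000 = $518,436.40.

$518,440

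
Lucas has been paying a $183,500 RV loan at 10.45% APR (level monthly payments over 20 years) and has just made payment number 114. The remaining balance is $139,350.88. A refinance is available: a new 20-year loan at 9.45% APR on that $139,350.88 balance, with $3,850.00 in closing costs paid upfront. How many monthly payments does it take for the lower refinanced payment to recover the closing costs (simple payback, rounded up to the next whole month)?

Current payment = 183,500 × 10.45%/12 / (1 − (1+0.0087083)^−240) = $1,825.87.
Refinanced payment = 139,350.88 × 0.0078750 / (1 − (1+0.0078750)^−240) = $1,294.39.
Monthly savings = $1,825.87 − $1,294.39 = $531.48.
Break-even = $3,850.00 / $531.48 = 7.24 → 8 months.

8 months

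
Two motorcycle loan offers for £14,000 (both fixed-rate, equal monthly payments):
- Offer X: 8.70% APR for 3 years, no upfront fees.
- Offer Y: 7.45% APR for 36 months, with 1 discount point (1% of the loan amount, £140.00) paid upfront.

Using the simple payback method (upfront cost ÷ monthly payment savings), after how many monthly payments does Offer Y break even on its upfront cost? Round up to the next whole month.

Offer X: monthly rate = 8.7%/12 = 0.0072500; payment = 14,000 × 0.0072500 / (1 − (1+0.0072500)^−36) = £443.24.
Offer Y: at 7.45% the monthly rate is 0.0062083, so the payment is 14,000 × 0.0062083 / (1 − 1.0062083^−36) = £435.17.
Monthly savings = £443.24 − £435.17 = £8.07.
Break-even = £140.00 / £8.07 = 17.35 → 18 months.

18 months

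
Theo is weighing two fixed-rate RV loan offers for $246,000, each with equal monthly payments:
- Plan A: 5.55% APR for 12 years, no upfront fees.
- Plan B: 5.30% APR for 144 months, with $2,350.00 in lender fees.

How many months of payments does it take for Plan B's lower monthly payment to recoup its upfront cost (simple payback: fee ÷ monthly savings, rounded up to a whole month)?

76 months

Plan A: at 5.55% the monthly rate is 0.0046250, so the payment is 246,000 × 0.0046250 / (1 − 1.0046250^−144) = $2,343.70.
Plan B: at 5.30% the monthly rate is 0.0044167, so the payment is 246,000 × 0.0044167 / (1 − 1.0044167^−144) = $2,312.43.
Monthly savings = $2,343.70 − $2,312.43 = $31.27.
Break-even = $2,350.00 / $31.27 = 75.15 → 76 months.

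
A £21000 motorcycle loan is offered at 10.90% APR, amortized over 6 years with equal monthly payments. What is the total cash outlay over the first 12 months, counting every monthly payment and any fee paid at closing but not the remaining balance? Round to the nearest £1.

At 10.90% the monthly rate is 0.0090833, so the payment is 21,000 × 0.0090833 / (1 − 1.0090833^−72) = £398.64.
Total outlay = 12 × £398.64 = £4,783.68.

£4,784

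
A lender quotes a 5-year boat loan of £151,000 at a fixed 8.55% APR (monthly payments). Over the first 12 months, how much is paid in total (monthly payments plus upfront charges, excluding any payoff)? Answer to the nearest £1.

£37,220

Monthly rate = 8.55%/12 = 0.0071250; payment = 151,000 × 0.0071250 / (1 − (1+0.0071250)^−60) = £3,101.64.
Total outlay = 12 × £3,101.64 = £37,219.68.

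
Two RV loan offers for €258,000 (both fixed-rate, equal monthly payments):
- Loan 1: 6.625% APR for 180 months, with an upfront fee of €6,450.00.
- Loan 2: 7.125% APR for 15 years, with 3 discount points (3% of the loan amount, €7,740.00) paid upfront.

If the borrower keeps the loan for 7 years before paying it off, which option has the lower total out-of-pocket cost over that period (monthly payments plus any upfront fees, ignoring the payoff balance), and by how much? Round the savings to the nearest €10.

Loan 1: at 6.625% the monthly rate is 0.0055208, so the payment is 258,000 × 0.0055208 / (1 − 1.0055208^−180) = €2,265.22.
Loan 2: at 7.125% the monthly rate is 0.0059375, so the payment is 258,000 × 0.0059375 / (1 − 1.0059375^−180) = €2,337.04.
Over 84 months: Loan 1 costs 84 × €2,265.22 + €6,450.00 = €196,728.48; Loan 2 costs 84 × €2,337.04 + €7,740.00 = €204,051.36.
Loan 1 is cheaper by €204,051.36 − €196,728.48 = €7,322.88.

Loan 1 by €7,320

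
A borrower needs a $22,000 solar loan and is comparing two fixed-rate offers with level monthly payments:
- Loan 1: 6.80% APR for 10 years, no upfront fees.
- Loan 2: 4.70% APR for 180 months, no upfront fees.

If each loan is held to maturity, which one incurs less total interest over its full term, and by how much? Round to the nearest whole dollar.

Loan 1: monthly rate = 6.8%/12 = 0.0056667; payment = 22,000 × 0.0056667 / (1 − (1+0.0056667)^−120) = $253.18.
Total interest on Loan 1 = 120 × $253.18 − $22,000 = $8,381.60.
Loan 2: at 4.70% the monthly rate is 0.0039167, so the payment is 22,000 × 0.0039167 / (1 − 1.0039167^−180) = $170.56.
Total interest on Loan 2 = 180 × $170.56 − $22,000 = $8,700.80.
Loan 1 is lower by $319.20.

Loan 1 by $319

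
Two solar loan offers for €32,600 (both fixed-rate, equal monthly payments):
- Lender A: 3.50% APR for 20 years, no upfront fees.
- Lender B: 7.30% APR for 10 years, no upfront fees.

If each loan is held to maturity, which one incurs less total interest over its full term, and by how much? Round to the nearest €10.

Lender A: at 3.50% the monthly rate is 0.0029167, so the payment is 32,600 × 0.0029167 / (1 − 1.0029167^−240) = €189.07.
Total interest on Lender A = 240 × €189.07 − €32,600 = €12,776.80.
Lender B: at 7.30% the monthly rate is 0.0060833, so the payment is 32,600 × 0.0060833 / (1 − 1.0060833^−120) = €383.57.
Total interest on Lender B = 120 × €383.57 − €32,600 = €13,428.40.
Lender A is lower by €651.60.

Lender A by €650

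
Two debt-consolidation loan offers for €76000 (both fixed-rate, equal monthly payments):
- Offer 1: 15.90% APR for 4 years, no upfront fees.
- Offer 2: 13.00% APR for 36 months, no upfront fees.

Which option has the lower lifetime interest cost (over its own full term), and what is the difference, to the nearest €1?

Offer 1: monthly rate = 15.9%/12 = 0.0132500; payment = 76,000 × 0.0132500 / (1 − (1+0.0132500)^−48) = €2,149.97.
Total interest on Offer 1 = 48 × €2,149.97 − €76,000 = €27,198.56.
Offer 2: monthly rate = 13%/12 = 0.0108333; payment = 76,000 × 0.0108333 / (1 − (1+0.0108333)^−36) = €2,560.74.
Total interest on Offer 2 = 36 × €2,560.74 − €76,000 = €16,186.64.
Offer 2 is lower by €11,011.92.

Offer 2 by €11,012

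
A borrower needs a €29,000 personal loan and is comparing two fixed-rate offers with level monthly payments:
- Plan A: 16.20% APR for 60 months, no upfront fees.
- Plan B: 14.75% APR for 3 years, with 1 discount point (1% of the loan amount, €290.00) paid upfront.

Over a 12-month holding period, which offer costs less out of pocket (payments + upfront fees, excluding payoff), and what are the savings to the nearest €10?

Plan A by €3,810

Plan A: monthly rate = 16.2%/12 = 0.0135000; payment = 29,000 × 0.0135000 / (1 − (1+0.0135000)^−60) = €708.31.
Plan B: monthly rate = 14.75%/12 = 0.0122917; payment = 29,000 × 0.0122917 / (1 − (1+0.0122917)^−36) = €1,001.75.
Over 12 months: Plan A costs 12 × €708.31 = €8,499.72; Plan B costs 12 × €1,001.75 + €290.00 = €12,311.00.
Plan A is cheaper by €12,311.00 − €8,499.72 = €3,811.28.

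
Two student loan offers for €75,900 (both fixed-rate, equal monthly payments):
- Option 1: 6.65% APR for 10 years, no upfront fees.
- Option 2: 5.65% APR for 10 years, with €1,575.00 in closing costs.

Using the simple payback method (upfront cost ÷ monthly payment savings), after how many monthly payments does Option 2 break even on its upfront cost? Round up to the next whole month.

Option 1: monthly rate = 6.65%/12 = 0.0055417; payment = 75,900 × 0.0055417 / (1 − (1+0.0055417)^−120) = €867.63.
Option 2: at 5.65% the monthly rate is 0.0047083, so the payment is 75,900 × 0.0047083 / (1 − 1.0047083^−120) = €829.37.
Monthly savings = €867.63 − €829.37 = €38.26.
Break-even = €1,575.00 / €38.26 = 41.17 → 42 months.

42 months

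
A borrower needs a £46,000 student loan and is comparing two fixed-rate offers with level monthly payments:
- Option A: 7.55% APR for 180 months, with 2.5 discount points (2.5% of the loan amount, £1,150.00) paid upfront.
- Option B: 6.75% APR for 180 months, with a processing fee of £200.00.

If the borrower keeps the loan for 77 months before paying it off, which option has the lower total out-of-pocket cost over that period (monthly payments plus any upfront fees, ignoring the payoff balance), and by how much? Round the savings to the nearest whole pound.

Option B by £2,542

Option A: monthly rate = 7.55%/12 = 0.0062917; payment = 46,000 × 0.0062917 / (1 − (1+0.0062917)^−180) = £427.73.
Option B: monthly rate = 6.75%/12 = 0.0056250; payment = 46,000 × 0.0056250 / (1 − (1+0.0056250)^−180) = £407.06.
Over 77 months: Option A costs 77 × £427.73 + £1,150.00 = £34,085.21; Option B costs 77 × £407.06 + £200.00 = £31,543.62.
Option B is cheaper by £34,085.21 − £31,543.62 = £2,541.59.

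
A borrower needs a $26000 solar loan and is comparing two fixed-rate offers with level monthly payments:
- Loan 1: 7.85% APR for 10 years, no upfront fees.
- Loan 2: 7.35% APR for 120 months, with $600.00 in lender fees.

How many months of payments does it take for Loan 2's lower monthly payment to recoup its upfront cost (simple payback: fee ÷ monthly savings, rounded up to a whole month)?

Loan 1: monthly rate = 7.85%/12 = 0.0065417; payment = 26,000 × 0.0065417 / (1 − (1+0.0065417)^−120) = $313.39.
Loan 2: monthly rate = 7.35%/12 = 0.0061250; payment = 26,000 × 0.0061250 / (1 − (1+0.0061250)^−120) = $306.59.
Monthly savings = $313.39 − $306.59 = $6.80.
Break-even = $600.00 / $6.80 = 88.24 → 89 months.

89 months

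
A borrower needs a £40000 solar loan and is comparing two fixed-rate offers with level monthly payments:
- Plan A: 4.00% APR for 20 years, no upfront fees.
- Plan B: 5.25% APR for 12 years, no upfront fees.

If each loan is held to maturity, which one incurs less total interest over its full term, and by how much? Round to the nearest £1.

Plan B by £4,175

Plan A: at 4.00% the monthly rate is 0.0033333, so the payment is 40,000 × 0.0033333 / (1 − 1.0033333^−240) = £242.39.
Total interest on Plan A = 240 × £242.39 − £40,000 = £18,173.60.
Plan B: at 5.25% the monthly rate is 0.0043750, so the payment is 40,000 × 0.0043750 / (1 − 1.0043750^−144) = £374.99.
Total interest on Plan B = 144 × £374.99 − £40,000 = £13,998.56.
Plan B is lower by £4,175.04.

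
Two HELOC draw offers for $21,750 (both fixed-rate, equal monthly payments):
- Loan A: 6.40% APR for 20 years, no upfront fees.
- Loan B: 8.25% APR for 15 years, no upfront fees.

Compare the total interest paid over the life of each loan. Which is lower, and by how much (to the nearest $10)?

Loan B by $630

Loan A: at 6.40% the monthly rate is 0.0053333, so the payment is 21,750 × 0.0053333 / (1 − 1.0053333^−240) = $160.88.
Total interest on Loan A = 240 × $160.88 − $21,750 = $16,861.20.
Loan B: monthly rate = 8.25%/12 = 0.0068750; payment = 21,750 × 0.0068750 / (1 − (1+0.0068750)^−180) = $211.01.
Total interest on Loan B = 180 × $211.01 − $21,750 = $16,231.80.
Loan B is lower by $629.40.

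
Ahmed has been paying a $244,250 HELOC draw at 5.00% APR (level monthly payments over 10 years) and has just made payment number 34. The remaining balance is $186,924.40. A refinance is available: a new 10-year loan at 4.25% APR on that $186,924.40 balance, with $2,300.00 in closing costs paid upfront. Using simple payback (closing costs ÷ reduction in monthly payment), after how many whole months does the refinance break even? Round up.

Current payment = 244,250 × 5%/12 / (1 − (1+0.0041667)^−120) = $2,590.65.
Refinanced payment = 186,924.40 × 0.0035417 / (1 − (1+0.0035417)^−120) = $1,914.81.
Monthly savings = $2,590.65 − $1,914.81 = $675.84.
Break-even = $2,300.00 / $675.84 = 3.40 → 4 months.

4 months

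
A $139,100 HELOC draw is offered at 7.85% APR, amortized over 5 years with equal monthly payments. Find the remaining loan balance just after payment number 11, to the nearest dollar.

$117,497

With monthly rate i = 7.85%/12 = 0.0065417, the balance after k of n payments is P · [(1+i)^n − (1+i)^k] / [(1+i)^n − 1].
(1+0.0065417)^60 = 1.47878643 and (1+0.0065417)^11 = 1.07435877, so the balance is 139,100 × (1.47878643 − 1.07435877) / (1.47878643 − 1) = $117,496.83.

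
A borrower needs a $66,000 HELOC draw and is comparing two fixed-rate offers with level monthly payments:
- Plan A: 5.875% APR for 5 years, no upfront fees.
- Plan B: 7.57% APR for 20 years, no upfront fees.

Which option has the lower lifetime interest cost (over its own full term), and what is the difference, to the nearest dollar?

Plan A by $51,957

Plan A: at 5.875% the monthly rate is 0.0048958, so the payment is 66,000 × 0.0048958 / (1 − 1.0048958^−60) = $1,272.13.
Total interest on Plan A = 60 × $1,272.13 − $66,000 = $10,327.80.
Plan B: at 7.57% the monthly rate is 0.0063083, so the payment is 66,000 × 0.0063083 / (1 − 1.0063083^−240) = $534.52.
Total interest on Plan B = 240 × $534.52 − $66,000 = $62,284.80.
Plan A is lower by $51,957.00.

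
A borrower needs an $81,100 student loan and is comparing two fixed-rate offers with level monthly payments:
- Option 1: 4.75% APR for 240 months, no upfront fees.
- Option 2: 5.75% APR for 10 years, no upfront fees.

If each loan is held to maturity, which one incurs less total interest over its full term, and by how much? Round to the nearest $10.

Option 1: monthly rate = 4.75%/12 = 0.0039583; payment = 81,100 × 0.0039583 / (1 − (1+0.0039583)^−240) = $524.09.
Total interest on Option 1 = 240 × $524.09 − $81,100 = $44,681.60.
Option 2: at 5.75% the monthly rate is 0.0047917, so the payment is 81,100 × 0.0047917 / (1 − 1.0047917^−120) = $890.23.
Total interest on Option 2 = 120 × $890.23 − $81,100 = $25,727.60.
Option 2 is lower by $18,954.00.

Option 2 by $18,950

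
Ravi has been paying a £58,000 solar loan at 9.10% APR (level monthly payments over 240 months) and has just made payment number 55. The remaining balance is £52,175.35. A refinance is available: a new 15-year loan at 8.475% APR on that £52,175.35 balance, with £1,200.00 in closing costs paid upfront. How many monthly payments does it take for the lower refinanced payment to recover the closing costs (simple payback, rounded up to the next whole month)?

96 months

Current payment = 58,000 × 9.1%/12 / (1 − (1+0.0075833)^−240) = £525.58.
Refinanced payment = 52,175.35 × 0.0070625 / (1 − (1+0.0070625)^−180) = £513.03.
Monthly savings = £525.58 − £513.03 = £12.55.
Break-even = £1,200.00 / £12.55 = 95.62 → 96 months.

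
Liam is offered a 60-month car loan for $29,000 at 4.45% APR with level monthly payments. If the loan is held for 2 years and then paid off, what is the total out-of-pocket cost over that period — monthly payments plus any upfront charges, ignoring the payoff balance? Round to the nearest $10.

At 4.45% the monthly rate is 0.0037083, so the payment is 29,000 × 0.0037083 / (1 − 1.0037083^−60) = $539.99.
Total outlay = 24 × $539.99 = $12,959.76.

$12,960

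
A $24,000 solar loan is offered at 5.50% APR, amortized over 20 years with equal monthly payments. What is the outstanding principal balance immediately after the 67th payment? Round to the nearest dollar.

$19,691

With monthly rate i = 5.5%/12 = 0.0045833, the balance after k of n payments is P · [(1+i)^n − (1+i)^k] / [(1+i)^n − 1].
(1+0.0045833)^240 = 2.99662556 and (1+0.0045833)^67 = 1.35850081, so the balance is 24,000 × (2.99662556 − 1.35850081) / (2.99662556 − 1) = $19,690.72.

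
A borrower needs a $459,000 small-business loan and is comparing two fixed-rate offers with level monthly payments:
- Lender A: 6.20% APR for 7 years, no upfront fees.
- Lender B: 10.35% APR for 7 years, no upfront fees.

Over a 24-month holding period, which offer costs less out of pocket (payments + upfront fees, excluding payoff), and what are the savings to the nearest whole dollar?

Lender A: at 6.20% the monthly rate is 0.0051667, so the payment is 459,000 × 0.0051667 / (1 − 1.0051667^−84) = $6,749.42.
Lender B: monthly rate = 10.35%/12 = 0.0086250; payment = 459,000 × 0.0086250 / (1 − (1+0.0086250)^−84) = $7,703.21.
Over 24 months: Lender A costs 24 × $6,749.42 = $161,986.08; Lender B costs 24 × $7,703.21 = $184,877.04.
Lender A is cheaper by $184,877.04 − $161,986.08 = $22,890.96.

Lender A by $22,891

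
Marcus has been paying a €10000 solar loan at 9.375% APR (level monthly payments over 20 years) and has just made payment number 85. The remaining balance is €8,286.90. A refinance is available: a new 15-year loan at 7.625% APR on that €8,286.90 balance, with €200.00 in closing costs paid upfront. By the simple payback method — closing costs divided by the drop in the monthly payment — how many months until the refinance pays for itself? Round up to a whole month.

Current payment = 10,000 × 9.375%/12 / (1 − (1+0.0078125)^−240) = €92.40.
Refinanced payment = 8,286.90 × 0.0063542 / (1 − (1+0.0063542)^−180) = €77.41.
Monthly savings = €92.40 − €77.41 = €14.99.
Break-even = €200.00 / €14.99 = 13.34 → 14 months.

14 months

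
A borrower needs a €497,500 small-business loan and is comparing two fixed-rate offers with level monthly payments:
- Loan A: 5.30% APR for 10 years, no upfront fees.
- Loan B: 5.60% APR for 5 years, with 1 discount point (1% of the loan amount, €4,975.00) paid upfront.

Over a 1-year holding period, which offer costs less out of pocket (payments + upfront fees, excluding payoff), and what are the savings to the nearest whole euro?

Loan A by €55,085

Loan A: at 5.30% the monthly rate is 0.0044167, so the payment is 497,500 × 0.0044167 / (1 − 1.0044167^−120) = €5,350.01.
Loan B: monthly rate = 5.6%/12 = 0.0046667; payment = 497,500 × 0.0046667 / (1 − (1+0.0046667)^−60) = €9,525.81.
Over 12 months: Loan A costs 12 × €5,350.01 = €64,200.12; Loan B costs 12 × €9,525.81 + €4,975.00 = €119,284.72.
Loan A is cheaper by €119,284.72 − €64,200.12 = €55,084.60.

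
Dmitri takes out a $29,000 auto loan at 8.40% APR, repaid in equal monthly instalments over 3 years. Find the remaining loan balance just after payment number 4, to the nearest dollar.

$26,126

With monthly rate i = 8.4%/12 = 0.0070000, the balance after k of n payments is P · [(1+i)^n − (1+i)^k] / [(1+i)^n − 1].
(1+0.0070000)^36 = 1.28546702 and (1+0.0070000)^4 = 1.02829537, so the balance is 29,000 × (1.28546702 − 1.02829537) / (1.28546702 − 1) = $26,125.53.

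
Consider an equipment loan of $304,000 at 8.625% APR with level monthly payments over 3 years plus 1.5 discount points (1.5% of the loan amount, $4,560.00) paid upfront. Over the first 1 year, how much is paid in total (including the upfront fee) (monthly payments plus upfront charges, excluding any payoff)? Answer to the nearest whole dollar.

$119,930

Monthly rate = 8.625%/12 = 0.0071875; payment = 304,000 × 0.0071875 / (1 − (1+0.0071875)^−36) = $9,614.15.
Total outlay = 12 × $9,614.15 + $4,560.00 = $119,929.80.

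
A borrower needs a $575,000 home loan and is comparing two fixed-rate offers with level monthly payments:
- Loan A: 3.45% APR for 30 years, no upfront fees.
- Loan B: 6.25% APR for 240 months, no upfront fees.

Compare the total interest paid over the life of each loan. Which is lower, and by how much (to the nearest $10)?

Loan A: monthly rate = 3.45%/12 = 0.0028750; payment = 575,000 × 0.0028750 / (1 − (1+0.0028750)^−360) = $2,565.99.
Total interest on Loan A = 360 × $2,565.99 − $575,000 = $348,756.40.
Loan B: at 6.25% the monthly rate is 0.0052083, so the payment is 575,000 × 0.0052083 / (1 − 1.0052083^−240) = $4,202.84.
Total interest on Loan B = 240 × $4,202.84 − $575,000 = $433,681.60.
Loan A is lower by $84,925.20.

Loan A by $84,930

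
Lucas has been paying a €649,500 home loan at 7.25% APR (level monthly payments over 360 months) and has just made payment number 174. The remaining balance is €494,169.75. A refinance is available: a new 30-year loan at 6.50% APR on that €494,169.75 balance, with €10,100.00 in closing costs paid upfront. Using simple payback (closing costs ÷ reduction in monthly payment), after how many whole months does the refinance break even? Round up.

Current payment = 649,500 × 7.25%/12 / (1 − (1+0.0060417)^−360) = €4,430.73.
Refinanced payment = 494,169.75 × 0.0054167 / (1 − (1+0.0054167)^−360) = €3,123.49.
Monthly savings = €4,430.73 − €3,123.49 = €1,307.24.
Break-even = €10,100.00 / €1,307.24 = 7.73 → 8 months.

8 months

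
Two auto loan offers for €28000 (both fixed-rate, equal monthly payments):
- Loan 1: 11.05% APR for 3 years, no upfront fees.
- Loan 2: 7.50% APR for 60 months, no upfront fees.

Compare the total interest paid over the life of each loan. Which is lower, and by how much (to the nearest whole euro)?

Loan 1: monthly rate = 11.05%/12 = 0.0092083; payment = 28,000 × 0.0092083 / (1 − (1+0.0092083)^−36) = €917.35.
Total interest on Loan 1 = 36 × €917.35 − €28,000 = €5,024.60.
Loan 2: at 7.50% the monthly rate is 0.0062500, so the payment is 28,000 × 0.0062500 / (1 − 1.0062500^−60) = €561.06.
Total interest on Loan 2 = 60 × €561.06 − €28,000 = €5,663.60.
Loan 1 is lower by €639.00.

Loan 1 by €639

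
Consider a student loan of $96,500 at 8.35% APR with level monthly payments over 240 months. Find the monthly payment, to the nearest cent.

At 8.35% the monthly rate is 0.0069583, so the payment is 96,500 × 0.0069583 / (1 − 1.0069583^−240) = $828.31.

$828.31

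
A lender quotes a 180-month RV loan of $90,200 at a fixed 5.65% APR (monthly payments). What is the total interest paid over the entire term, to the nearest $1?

$43,758

Monthly rate = 5.65%/12 = 0.0047083; payment = 90,200 × 0.0047083 / (1 − (1+0.0047083)^−180) = $744.21.
Total paid = 180 × $744.21 = $133,957.80; interest = $133,957.80 − $90,200 = $43,757.80.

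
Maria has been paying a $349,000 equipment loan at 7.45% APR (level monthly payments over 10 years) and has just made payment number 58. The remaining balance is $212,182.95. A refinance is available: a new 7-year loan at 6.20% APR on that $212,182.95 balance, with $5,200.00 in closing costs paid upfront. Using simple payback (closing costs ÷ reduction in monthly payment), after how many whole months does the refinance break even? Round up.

Current payment = 349,000 × 7.45%/12 / (1 − (1+0.0062083)^−120) = $4,133.59.
Refinanced payment = 212,182.95 × 0.0051667 / (1 − (1+0.0051667)^−84) = $3,120.07.
Monthly savings = $4,133.59 − $3,120.07 = $1,013.52.
Break-even = $5,200.00 / $1,013.52 = 5.13 → 6 months.

6 months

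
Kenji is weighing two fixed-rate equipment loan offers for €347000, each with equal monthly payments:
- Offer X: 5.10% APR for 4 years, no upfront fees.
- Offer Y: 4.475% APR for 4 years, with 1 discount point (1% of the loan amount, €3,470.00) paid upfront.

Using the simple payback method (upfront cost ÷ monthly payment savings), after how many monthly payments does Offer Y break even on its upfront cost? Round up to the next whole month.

Offer X: at 5.10% the monthly rate is 0.0042500, so the payment is 347,000 × 0.0042500 / (1 − 1.0042500^−48) = €8,006.89.
Offer Y: monthly rate = 4.475%/12 = 0.0037292; payment = 347,000 × 0.0037292 / (1 − (1+0.0037292)^−48) = €7,908.90.
Monthly savings = €8,006.89 − €7,908.90 = €97.99.
Break-even = €3,470.00 / €97.99 = 35.41 → 36 months.

36 months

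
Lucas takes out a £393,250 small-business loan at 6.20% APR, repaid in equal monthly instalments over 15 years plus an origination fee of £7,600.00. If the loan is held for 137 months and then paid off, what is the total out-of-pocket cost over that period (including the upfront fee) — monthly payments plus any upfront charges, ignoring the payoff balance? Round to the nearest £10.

Monthly rate = 6.2%/12 = 0.0051667; payment = 393,250 × 0.0051667 / (1 − (1+0.0051667)^−180) = £3,361.11.
Total outlay = 137 × £3,361.11 + £7,600.00 = £468,072.07.

£468,070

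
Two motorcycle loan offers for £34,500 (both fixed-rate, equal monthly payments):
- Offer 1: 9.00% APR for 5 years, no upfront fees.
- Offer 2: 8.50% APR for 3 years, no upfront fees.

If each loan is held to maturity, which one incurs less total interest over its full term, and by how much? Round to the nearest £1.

Offer 2 by £3,763

Offer 1: monthly rate = 9%/12 = 0.0075000; payment = 34,500 × 0.0075000 / (1 − (1+0.0075000)^−60) = £716.16.
Total interest on Offer 1 = 60 × £716.16 − £34,500 = £8,469.60.
Offer 2: monthly rate = 8.5%/12 = 0.0070833; payment = 34,500 × 0.0070833 / (1 − (1+0.0070833)^−36) = £1,089.08.
Total interest on Offer 2 = 36 × £1,089.08 − £34,500 = £4,706.88.
Offer 2 is lower by £3,762.72.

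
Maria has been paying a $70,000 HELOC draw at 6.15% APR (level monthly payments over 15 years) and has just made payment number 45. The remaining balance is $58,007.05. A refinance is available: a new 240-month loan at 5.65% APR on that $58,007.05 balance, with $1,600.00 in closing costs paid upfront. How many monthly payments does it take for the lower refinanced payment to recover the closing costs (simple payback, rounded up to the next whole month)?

Current payment = 70,000 × 6.15%/12 / (1 − (1+0.0051250)^−180) = $596.39.
Refinanced payment = 58,007.05 × 0.0047083 / (1 − (1+0.0047083)^−240) = $403.95.
Monthly savings = $596.39 − $403.95 = $192.44.
Break-even = $1,600.00 / $192.44 = 8.31 → 9 months.

9 months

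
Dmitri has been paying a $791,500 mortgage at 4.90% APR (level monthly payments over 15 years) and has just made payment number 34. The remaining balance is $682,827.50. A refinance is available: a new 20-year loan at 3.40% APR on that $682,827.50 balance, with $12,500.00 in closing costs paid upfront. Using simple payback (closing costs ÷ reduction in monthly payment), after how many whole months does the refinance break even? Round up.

Current payment = 791,500 × 4.9%/12 / (1 − (1+0.0040833)^−180) = $6,217.98.
Refinanced payment = 682,827.50 × 0.0028333 / (1 − (1+0.0028333)^−240) = $3,925.13.
Monthly savings = $6,217.98 − $3,925.13 = $2,292.85.
Break-even = $12,500.00 / $2,292.85 = 5.45 → 6 months.

6 months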